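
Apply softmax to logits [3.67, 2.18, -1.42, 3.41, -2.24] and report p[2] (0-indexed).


Exponentials: e^3.67=39.2519, e^2.18=8.8463, e^-1.42=0.2417, e^3.41=30.2652, e^-2.24=0.1065
Sum = 78.7116
Softmax = [0.4987, 0.1124, 0.0031, 0.3845, 0.0014]
p[2] = 0.2417/78.7116 = 0.0031

0.0031


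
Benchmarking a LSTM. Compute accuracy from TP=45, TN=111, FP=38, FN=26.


Accuracy = (TP+TN)/(TP+TN+FP+FN)
= (45+111)/(220)
= 156/220 = 70.91%

70.91%


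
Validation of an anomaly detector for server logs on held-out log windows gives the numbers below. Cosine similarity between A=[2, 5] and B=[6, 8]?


A·B = 2·6 + 5·8 = 52
‖A‖ = √29 = 5.3852, ‖B‖ = √100 = 10
cos = 52/(√29·√100) = 52/√2900 = 0.9656

0.9656


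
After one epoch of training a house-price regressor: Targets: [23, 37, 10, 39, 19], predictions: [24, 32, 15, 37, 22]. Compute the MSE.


Squared errors: (23-24)²=1, (37-32)²=25, (10-15)²=25, (39-37)²=4, (19-22)²=9
Sum = 64
MSE = 64/5 = 64/5

64/5


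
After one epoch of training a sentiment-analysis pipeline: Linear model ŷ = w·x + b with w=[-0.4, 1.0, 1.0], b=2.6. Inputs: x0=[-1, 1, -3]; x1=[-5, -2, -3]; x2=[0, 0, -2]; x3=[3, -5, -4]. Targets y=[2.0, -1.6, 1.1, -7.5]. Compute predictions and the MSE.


ŷ0 = (-0.4)·(-1) + (1.0)·(1) + (1.0)·(-3) + 2.6 = 1.0
ŷ1 = (-0.4)·(-5) + (1.0)·(-2) + (1.0)·(-3) + 2.6 = -0.4
ŷ2 = (-0.4)·(0) + (1.0)·(0) + (1.0)·(-2) + 2.6 = 0.6
ŷ3 = (-0.4)·(3) + (1.0)·(-5) + (1.0)·(-4) + 2.6 = -7.6
errors² = [1.0, 1.44, 0.25, 0.01]
MSE = 2.7000/4 = 0.675

0.675


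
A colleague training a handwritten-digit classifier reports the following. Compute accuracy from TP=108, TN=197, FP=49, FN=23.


Accuracy = (TP+TN)/(TP+TN+FP+FN)
= (108+197)/(377)
= 305/377 = 80.9%

80.9%


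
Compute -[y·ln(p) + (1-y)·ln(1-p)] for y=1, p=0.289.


BCE = -[y·ln(p) + (1-y)·ln(1-p)]
= -1·ln(0.289) - 0
= -ln(0.289) = 1.2413

1.2413


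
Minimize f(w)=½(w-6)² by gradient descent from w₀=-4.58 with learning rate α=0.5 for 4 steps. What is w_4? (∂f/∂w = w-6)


step 1: grad = -4.58-6 = -10.58; w = -4.58 - 0.5·(-10.58) = 0.71
step 2: grad = 0.71-6 = -5.29; w = 0.71 - 0.5·(-5.29) = 3.355
step 3: grad = 3.355-6 = -2.645; w = 3.355 - 0.5·(-2.645) = 4.6775
step 4: grad = 4.6775-6 = -1.3225; w = 4.6775 - 0.5·(-1.3225) = 5.33875

5.33875


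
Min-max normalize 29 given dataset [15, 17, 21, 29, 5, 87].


min=5, max=87
(29-5)/(87-5) = 24/82 = 0.2927

0.2927


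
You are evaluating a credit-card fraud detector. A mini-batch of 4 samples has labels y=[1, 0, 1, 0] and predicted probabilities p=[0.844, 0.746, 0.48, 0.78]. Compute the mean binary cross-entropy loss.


L[0] = -ln(0.844) = 0.1696
L[1] = -ln(1-0.746) = -ln(0.254) = 1.3704
L[2] = -ln(0.48) = 0.734
L[3] = -ln(1-0.78) = -ln(0.22) = 1.5141
mean = (0.1696 + 1.3704 + 0.734 + 1.5141)/4 = 0.947

0.947


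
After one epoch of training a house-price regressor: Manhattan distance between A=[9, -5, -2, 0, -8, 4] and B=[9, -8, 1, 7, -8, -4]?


d = |9-9| + |-5+ 8| + |-2-1| + |0-7| + |-8+ 8| + |4+ 4|
  = 0 + 3 + 3 + 7 + 0 + 8
  = 21

21


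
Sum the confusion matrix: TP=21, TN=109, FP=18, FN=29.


Total = TP + TN + FP + FN
= 21 + 109 + 18 + 29
= 177
(Predicted positive: 39, predicted negative: 138)

177


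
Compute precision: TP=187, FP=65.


Precision = TP/(TP+FP)
= 187/(187+65)
= 187/252 = 74.21%

74.21%


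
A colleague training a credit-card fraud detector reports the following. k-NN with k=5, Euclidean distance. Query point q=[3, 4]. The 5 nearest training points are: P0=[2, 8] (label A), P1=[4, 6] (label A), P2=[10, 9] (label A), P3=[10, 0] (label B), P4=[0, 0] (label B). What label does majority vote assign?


d(q,P0) = 4.1231  (label A)
d(q,P1) = 2.2361  (label A)
d(q,P2) = 8.6023  (label A)
d(q,P3) = 8.0623  (label B)
d(q,P4) = 5.0  (label B)
Votes: A=3, B=2
Majority → A

A


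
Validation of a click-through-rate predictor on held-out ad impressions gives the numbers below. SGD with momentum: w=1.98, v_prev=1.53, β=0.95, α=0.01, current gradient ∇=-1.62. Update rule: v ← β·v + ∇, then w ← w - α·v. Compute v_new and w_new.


v_new = 0.95·1.53 - 1.62 = 1.4535 - 1.62 = -0.1665
w_new = 1.98 - 0.01·-0.1665 = 1.98 + 0.001665 = 1.981665

v_new=-0.1665, w_new=1.981665


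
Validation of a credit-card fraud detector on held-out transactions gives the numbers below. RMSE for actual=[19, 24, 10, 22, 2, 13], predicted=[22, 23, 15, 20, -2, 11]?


MSE = 59/6 = 9.8333
RMSE = √(59/6) = 3.1358

3.1358


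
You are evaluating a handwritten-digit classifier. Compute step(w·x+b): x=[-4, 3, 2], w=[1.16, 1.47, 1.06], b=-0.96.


z = (-4)·(1.16) + (3)·(1.47) + (2)·(1.06) - 0.96
  = 0.93
step(z) = 1 (z≥0)

1


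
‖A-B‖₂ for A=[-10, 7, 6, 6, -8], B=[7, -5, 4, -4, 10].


d = √((-10-7)² + (7+ 5)² + (6-4)² + (6+ 4)² + (-8-10)²)
  = √(289 + 144 + 4 + 100 + 324)
  = √861 = 29.3428

29.3428


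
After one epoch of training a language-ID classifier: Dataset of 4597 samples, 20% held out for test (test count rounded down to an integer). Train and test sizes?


Test = ⌊4597·20/100⌋ = 919
Train = 4597 - 919 = 3678

Train: 3678, Test: 919


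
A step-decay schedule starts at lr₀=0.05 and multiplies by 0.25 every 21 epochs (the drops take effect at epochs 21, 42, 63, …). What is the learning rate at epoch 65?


n_drops = ⌊65/21⌋ = 3
lr = 0.05·0.25^3 = 0.05·0.015625 = 0.00078125

0.00078125


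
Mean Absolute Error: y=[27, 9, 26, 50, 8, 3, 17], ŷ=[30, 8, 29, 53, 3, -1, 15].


Absolute errors: |27-30|=3, |9-8|=1, |26-29|=3, |50-53|=3, |8-3|=5, |3+ 1|=4, |17-15|=2
Sum = 21
MAE = 21/7 = 3

3


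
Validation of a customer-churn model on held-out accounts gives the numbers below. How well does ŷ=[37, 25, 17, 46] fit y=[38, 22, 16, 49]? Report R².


ȳ = 31.25
SS_res = Σ(y-ŷ)² = 20
SS_tot = Σ(y-ȳ)² = 678.75
R² = 1 - SS_res/SS_tot = 1 - 0.0295 = 0.9705

0.9705


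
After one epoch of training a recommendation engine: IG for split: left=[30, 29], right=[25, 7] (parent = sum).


Parent = [55, 36], H_parent = 0.9683
H_left = 0.9998 (n=59), H_right = 0.7579 (n=32)
H_children = (59/91)·0.9998 + (32/91)·0.7579 = 0.9147
IG = 0.9683 - 0.9147 = 0.0536

0.0536


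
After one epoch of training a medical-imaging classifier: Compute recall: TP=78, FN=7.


Recall = TP/(TP+FN)
= 78/(78+7)
= 78/85 = 91.76%

91.76%


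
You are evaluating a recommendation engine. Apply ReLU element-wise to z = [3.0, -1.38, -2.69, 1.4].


ReLU(3.0) = max(0, 3.0) = 3.0
ReLU(-1.38) = max(0, -1.38) = 0.0
ReLU(-2.69) = max(0, -2.69) = 0.0
ReLU(1.4) = max(0, 1.4) = 1.4
result = [3.0, 0.0, 0.0, 1.4]

[3.0, 0.0, 0.0, 1.4]


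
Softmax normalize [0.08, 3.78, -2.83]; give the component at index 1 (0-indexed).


Exponentials: e^0.08=1.0833, e^3.78=43.816, e^-2.83=0.059
Sum = 44.9583
Softmax = [0.0241, 0.9746, 0.0013]
p[1] = 43.816/44.9583 = 0.9746

0.9746


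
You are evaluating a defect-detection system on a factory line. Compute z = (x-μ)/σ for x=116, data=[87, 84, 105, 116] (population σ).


μ = 98, σ = 13.1339
z = (116 - 98)/13.1339 = 1.3705

1.3705


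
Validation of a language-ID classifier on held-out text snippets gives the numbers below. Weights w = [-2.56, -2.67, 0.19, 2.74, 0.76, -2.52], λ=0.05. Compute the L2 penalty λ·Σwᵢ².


‖w‖₂² = (-2.56)² + (-2.67)² + (0.19)² + (2.74)² + (0.76)² + (-2.52)²
     = 6.5536 + 7.1289 + 0.0361 + 7.5076 + 0.5776 + 6.3504
     = 28.1542
λ·‖w‖₂² = 0.05·28.1542 = 1.40771

1.40771


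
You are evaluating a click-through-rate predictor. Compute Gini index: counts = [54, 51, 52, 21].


Probabilities: [54/178, 51/178, 52/178, 21/178] ≈ [0.3034, 0.2865, 0.2921, 0.118]
Σpᵢ² = (2916 + 2601 + 2704 + 441)/178² = 8662/31684
Gini = 1 - Σpᵢ² = 1 - 8662/31684 = 0.7266

0.7266


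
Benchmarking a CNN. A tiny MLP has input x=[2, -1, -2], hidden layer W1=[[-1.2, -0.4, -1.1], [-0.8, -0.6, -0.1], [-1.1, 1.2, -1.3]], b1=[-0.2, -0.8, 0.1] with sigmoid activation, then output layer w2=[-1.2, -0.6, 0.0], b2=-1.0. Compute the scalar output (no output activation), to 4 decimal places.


z1[0] = (-1.2)·(2) + (-0.4)·(-1) + (-1.1)·(-2) - 0.2 = 0.0
z1[1] = (-0.8)·(2) + (-0.6)·(-1) + (-0.1)·(-2) - 0.8 = -1.6
z1[2] = (-1.1)·(2) + (1.2)·(-1) + (-1.3)·(-2) + 0.1 = -0.7
h = sigmoid(z1) = [0.5, 0.168, 0.3318]
output = (-1.2)·(0.5) + (-0.6)·(0.168) + (0.0)·(0.3318) - 1.0 = -1.7008

-1.7008


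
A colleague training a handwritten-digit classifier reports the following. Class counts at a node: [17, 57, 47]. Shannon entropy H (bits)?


Probabilities: [17/121, 57/121, 47/121] ≈ [0.1405, 0.4711, 0.3884]
H = -((17/121)·log₂(17/121) + (57/121)·log₂(57/121) + (47/121)·log₂(47/121))
  = 1.4393 bits

1.4393 bits


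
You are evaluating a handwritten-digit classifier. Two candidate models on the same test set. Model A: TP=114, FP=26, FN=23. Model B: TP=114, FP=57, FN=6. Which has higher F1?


Model A: P=114/140=0.8143, R=114/137=0.8321, F1=2PR/(P+R)=2TP/(2TP+FP+FN)=228/277=0.8231
Model B: P=114/171=0.6667, R=114/120=0.95, F1=2PR/(P+R)=2TP/(2TP+FP+FN)=228/291=0.7835
0.8231 > 0.7835 → Model A

Model A


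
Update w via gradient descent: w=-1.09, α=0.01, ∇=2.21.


w_new = w - α·∇
= -1.09 - 0.01·2.21
= -1.09 - 0.0221
= -1.1121

-1.1121


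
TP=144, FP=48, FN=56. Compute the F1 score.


Precision = 144/192 = 0.75
Recall = 144/200 = 0.72
F1 = 2·P·R/(P+R) = 2·TP/(2·TP+FP+FN) = 288/(288+48+56) = 288/392 = 0.7347

0.7347


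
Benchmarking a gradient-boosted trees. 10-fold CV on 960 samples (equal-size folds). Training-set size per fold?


Fold size = 960/10 = 96
Training per fold = 960 - 96 = 864

864


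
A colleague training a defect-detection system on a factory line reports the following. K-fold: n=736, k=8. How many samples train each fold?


Fold size = 736/8 = 92
Training per fold = 736 - 92 = 644

644


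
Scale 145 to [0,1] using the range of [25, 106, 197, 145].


min=25, max=197
(145-25)/(197-25) = 120/172 = 0.6977

0.6977


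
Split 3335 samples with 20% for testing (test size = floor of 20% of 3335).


Test = ⌊3335·20/100⌋ = 667
Train = 3335 - 667 = 2668

Train: 2668, Test: 667


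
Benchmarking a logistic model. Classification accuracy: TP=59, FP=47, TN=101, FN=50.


Accuracy = (TP+TN)/(TP+TN+FP+FN)
= (59+101)/(257)
= 160/257 = 62.26%

62.26%


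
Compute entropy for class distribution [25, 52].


Probabilities: [25/77, 52/77] ≈ [0.3247, 0.6753]
H = -((25/77)·log₂(25/77) + (52/77)·log₂(52/77))
  = 0.9094 bits

0.9094 bits


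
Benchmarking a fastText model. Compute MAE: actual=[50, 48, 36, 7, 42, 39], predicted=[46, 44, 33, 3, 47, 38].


Absolute errors: |50-46|=4, |48-44|=4, |36-33|=3, |7-3|=4, |42-47|=5, |39-38|=1
Sum = 21
MAE = 21/6 = 7/2

7/2


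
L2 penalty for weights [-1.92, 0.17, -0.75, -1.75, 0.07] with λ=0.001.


‖w‖₂² = (-1.92)² + (0.17)² + (-0.75)² + (-1.75)² + (0.07)²
     = 3.6864 + 0.0289 + 0.5625 + 3.0625 + 0.0049
     = 7.3452
λ·‖w‖₂² = 0.001·7.3452 = 0.007345

0.007345


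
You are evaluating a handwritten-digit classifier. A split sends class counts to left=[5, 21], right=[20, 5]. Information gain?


Parent = [25, 26], H_parent = 0.9997
H_left = 0.7063 (n=26), H_right = 0.7219 (n=25)
H_children = (26/51)·0.7063 + (25/51)·0.7219 = 0.7139
IG = 0.9997 - 0.7139 = 0.2858

0.2858


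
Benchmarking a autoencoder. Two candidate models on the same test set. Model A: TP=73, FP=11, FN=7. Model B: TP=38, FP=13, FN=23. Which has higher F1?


Model A: P=73/84=0.869, R=73/80=0.9125, F1=2PR/(P+R)=2TP/(2TP+FP+FN)=146/164=0.8902
Model B: P=38/51=0.7451, R=38/61=0.623, F1=2PR/(P+R)=2TP/(2TP+FP+FN)=76/112=0.6786
0.8902 > 0.6786 → Model A

Model A


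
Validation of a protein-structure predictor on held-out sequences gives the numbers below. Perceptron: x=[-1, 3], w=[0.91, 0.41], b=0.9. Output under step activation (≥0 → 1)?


z = (-1)·(0.91) + (3)·(0.41) + 0.9
  = 1.22
step(z) = 1 (z≥0)

1


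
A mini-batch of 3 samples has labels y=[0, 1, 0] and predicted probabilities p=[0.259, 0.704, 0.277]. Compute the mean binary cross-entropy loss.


L[0] = -ln(1-0.259) = -ln(0.741) = 0.2998
L[1] = -ln(0.704) = 0.351
L[2] = -ln(1-0.277) = -ln(0.723) = 0.3243
mean = (0.2998 + 0.351 + 0.3243)/3 = 0.325

0.325


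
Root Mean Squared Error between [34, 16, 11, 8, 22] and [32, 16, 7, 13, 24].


MSE = 49/5 = 9.8
RMSE = √(49/5) = 3.1305

3.1305


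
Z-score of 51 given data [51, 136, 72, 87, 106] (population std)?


μ = 90.4, σ = 29.0696
z = (51 - 90.4)/29.0696 = -1.3554

-1.3554


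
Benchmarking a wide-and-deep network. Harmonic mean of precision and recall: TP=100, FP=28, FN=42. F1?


Precision = 100/128 = 0.7812
Recall = 100/142 = 0.7042
F1 = 2·P·R/(P+R) = 2·TP/(2·TP+FP+FN) = 200/(200+28+42) = 200/270 = 0.7407

0.7407


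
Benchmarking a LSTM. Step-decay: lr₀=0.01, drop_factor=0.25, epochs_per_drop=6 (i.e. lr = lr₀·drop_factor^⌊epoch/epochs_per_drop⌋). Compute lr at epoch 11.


n_drops = ⌊11/6⌋ = 1
lr = 0.01·0.25^1 = 0.01·0.25 = 0.0025

0.0025


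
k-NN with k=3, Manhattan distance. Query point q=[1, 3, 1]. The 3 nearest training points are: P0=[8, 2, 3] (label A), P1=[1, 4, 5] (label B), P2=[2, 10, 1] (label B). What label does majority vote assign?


d(q,P0) = 10  (label A)
d(q,P1) = 5  (label B)
d(q,P2) = 8  (label B)
Votes: A=1, B=2
Majority → B

B


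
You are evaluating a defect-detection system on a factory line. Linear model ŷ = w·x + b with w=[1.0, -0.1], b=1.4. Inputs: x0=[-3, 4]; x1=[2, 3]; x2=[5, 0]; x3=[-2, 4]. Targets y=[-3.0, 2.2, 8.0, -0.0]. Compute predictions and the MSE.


ŷ0 = (1.0)·(-3) + (-0.1)·(4) + 1.4 = -2.0
ŷ1 = (1.0)·(2) + (-0.1)·(3) + 1.4 = 3.1
ŷ2 = (1.0)·(5) + (-0.1)·(0) + 1.4 = 6.4
ŷ3 = (1.0)·(-2) + (-0.1)·(4) + 1.4 = -1.0
errors² = [1.0, 0.81, 2.56, 1.0]
MSE = 5.3700/4 = 1.3425

1.3425


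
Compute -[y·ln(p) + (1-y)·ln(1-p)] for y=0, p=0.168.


BCE = -[y·ln(p) + (1-y)·ln(1-p)]
= -0 - 1·ln(1-0.168)
= -ln(0.832) = 0.1839

0.1839


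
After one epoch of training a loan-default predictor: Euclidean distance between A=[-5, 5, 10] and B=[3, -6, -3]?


d = √((-5-3)² + (5+ 6)² + (10+ 3)²)
  = √(64 + 121 + 169)
  = √354 = 18.8149

18.8149


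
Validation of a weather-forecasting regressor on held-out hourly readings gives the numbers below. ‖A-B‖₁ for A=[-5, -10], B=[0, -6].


d = |-5-0| + |-10+ 6|
  = 5 + 4
  = 9

9


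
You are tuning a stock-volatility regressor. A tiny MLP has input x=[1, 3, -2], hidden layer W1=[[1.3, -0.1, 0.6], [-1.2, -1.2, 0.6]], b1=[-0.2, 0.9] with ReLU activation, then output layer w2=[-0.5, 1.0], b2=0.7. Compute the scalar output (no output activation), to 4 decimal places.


z1[0] = (1.3)·(1) + (-0.1)·(3) + (0.6)·(-2) - 0.2 = -0.4
z1[1] = (-1.2)·(1) + (-1.2)·(3) + (0.6)·(-2) + 0.9 = -5.1
h = ReLU(z1) = [0.0, 0.0]
output = (-0.5)·(0.0) + (1.0)·(0.0) + 0.7 = 0.7

0.7


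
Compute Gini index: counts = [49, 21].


Probabilities: [49/70, 21/70] ≈ [0.7, 0.3]
Σpᵢ² = (2401 + 441)/70² = 2842/4900
Gini = 1 - Σpᵢ² = 1 - 2842/4900 = 0.42

0.42


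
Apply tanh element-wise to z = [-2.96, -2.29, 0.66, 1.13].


tanh(-2.96) = -0.9946
tanh(-2.29) = -0.9797
tanh(0.66) = 0.5784
tanh(1.13) = 0.811
result = [-0.9946, -0.9797, 0.5784, 0.811]

[-0.9946, -0.9797, 0.5784, 0.811]


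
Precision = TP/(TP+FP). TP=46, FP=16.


Precision = TP/(TP+FP)
= 46/(46+16)
= 46/62 = 74.19%

74.19%


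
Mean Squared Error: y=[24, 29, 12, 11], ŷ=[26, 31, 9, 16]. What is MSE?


Squared errors: (24-26)²=4, (29-31)²=4, (12-9)²=9, (11-16)²=25
Sum = 42
MSE = 42/4 = 21/2

21/2


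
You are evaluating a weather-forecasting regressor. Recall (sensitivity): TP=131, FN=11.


Recall = TP/(TP+FN)
= 131/(131+11)
= 131/142 = 92.25%

92.25%


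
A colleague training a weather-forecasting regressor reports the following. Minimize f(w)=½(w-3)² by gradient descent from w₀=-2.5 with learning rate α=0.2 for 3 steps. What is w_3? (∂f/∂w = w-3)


step 1: grad = -2.5-3 = -5.5; w = -2.5 - 0.2·(-5.5) = -1.4
step 2: grad = -1.4-3 = -4.4; w = -1.4 - 0.2·(-4.4) = -0.52
step 3: grad = -0.52-3 = -3.52; w = -0.52 - 0.2·(-3.52) = 0.184

0.184


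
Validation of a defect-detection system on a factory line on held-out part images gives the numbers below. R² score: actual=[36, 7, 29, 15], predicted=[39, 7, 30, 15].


ȳ = 21.75
SS_res = Σ(y-ŷ)² = 10
SS_tot = Σ(y-ȳ)² = 518.75
R² = 1 - SS_res/SS_tot = 1 - 0.0193 = 0.9807

0.9807


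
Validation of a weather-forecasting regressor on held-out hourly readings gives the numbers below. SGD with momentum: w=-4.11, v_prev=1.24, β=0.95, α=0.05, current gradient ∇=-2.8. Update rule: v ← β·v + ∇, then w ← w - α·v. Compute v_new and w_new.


v_new = 0.95·1.24 - 2.8 = 1.178 - 2.8 = -1.622
w_new = -4.11 - 0.05·-1.622 = -4.11 + 0.0811 = -4.0289

v_new=-1.622, w_new=-4.0289


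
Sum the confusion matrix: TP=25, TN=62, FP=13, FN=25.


Total = TP + TN + FP + FN
= 25 + 62 + 13 + 25
= 125
(Predicted positive: 38, predicted negative: 87)

125


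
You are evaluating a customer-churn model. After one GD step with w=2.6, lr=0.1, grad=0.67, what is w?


w_new = w - α·∇
= 2.6 - 0.1·0.67
= 2.6 - 0.067
= 2.533

2.533


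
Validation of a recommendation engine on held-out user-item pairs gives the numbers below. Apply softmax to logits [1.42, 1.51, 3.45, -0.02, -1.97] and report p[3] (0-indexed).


Exponentials: e^1.42=4.1371, e^1.51=4.5267, e^3.45=31.5004, e^-0.02=0.9802, e^-1.97=0.1395
Sum = 41.2839
Softmax = [0.1002, 0.1096, 0.763, 0.0237, 0.0034]
p[3] = 0.9802/41.2839 = 0.0237

0.0237


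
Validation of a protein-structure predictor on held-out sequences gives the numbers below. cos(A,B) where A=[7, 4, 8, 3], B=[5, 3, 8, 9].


A·B = 7·5 + 4·3 + 8·8 + 3·9 = 138
‖A‖ = √138 = 11.7473, ‖B‖ = √179 = 13.3791
cos = 138/(√138·√179) = 138/√24702 = 0.878

0.878


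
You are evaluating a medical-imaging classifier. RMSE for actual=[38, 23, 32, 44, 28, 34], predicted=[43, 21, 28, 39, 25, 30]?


MSE = 95/6 = 15.8333
RMSE = √(95/6) = 3.9791

3.9791


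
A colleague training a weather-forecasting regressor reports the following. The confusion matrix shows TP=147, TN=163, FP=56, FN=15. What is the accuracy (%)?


Accuracy = (TP+TN)/(TP+TN+FP+FN)
= (147+163)/(381)
= 310/381 = 81.36%

81.36%


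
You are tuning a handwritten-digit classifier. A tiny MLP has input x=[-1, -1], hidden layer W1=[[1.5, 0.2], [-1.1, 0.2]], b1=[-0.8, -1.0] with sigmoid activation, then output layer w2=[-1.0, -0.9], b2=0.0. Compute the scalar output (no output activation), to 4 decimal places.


z1[0] = (1.5)·(-1) + (0.2)·(-1) - 0.8 = -2.5
z1[1] = (-1.1)·(-1) + (0.2)·(-1) - 1.0 = -0.1
h = sigmoid(z1) = [0.0759, 0.475]
output = (-1.0)·(0.0759) + (-0.9)·(0.475) + 0.0 = -0.5034

-0.5034


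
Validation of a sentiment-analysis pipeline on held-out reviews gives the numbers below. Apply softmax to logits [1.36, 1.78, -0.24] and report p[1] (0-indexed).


Exponentials: e^1.36=3.8962, e^1.78=5.9299, e^-0.24=0.7866
Sum = 10.6127
Softmax = [0.3671, 0.5588, 0.0741]
p[1] = 5.9299/10.6127 = 0.5588

0.5588


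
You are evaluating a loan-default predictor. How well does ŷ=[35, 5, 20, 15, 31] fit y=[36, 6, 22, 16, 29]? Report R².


ȳ = 21.8
SS_res = Σ(y-ŷ)² = 11
SS_tot = Σ(y-ȳ)² = 536.8
R² = 1 - SS_res/SS_tot = 1 - 0.0205 = 0.9795

0.9795


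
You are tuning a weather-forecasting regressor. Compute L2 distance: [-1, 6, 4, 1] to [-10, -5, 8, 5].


d = √((-1+ 10)² + (6+ 5)² + (4-8)² + (1-5)²)
  = √(81 + 121 + 16 + 16)
  = √234 = 15.2971

15.2971


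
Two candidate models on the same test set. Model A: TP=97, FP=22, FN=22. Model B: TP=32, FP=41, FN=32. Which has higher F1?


Model A: P=97/119=0.8151, R=97/119=0.8151, F1=2PR/(P+R)=2TP/(2TP+FP+FN)=194/238=0.8151
Model B: P=32/73=0.4384, R=32/64=0.5, F1=2PR/(P+R)=2TP/(2TP+FP+FN)=64/137=0.4672
0.8151 > 0.4672 → Model A

Model A


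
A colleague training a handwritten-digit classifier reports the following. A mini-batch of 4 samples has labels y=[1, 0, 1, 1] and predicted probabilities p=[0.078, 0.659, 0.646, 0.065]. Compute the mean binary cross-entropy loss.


L[0] = -ln(0.078) = 2.551
L[1] = -ln(1-0.659) = -ln(0.341) = 1.0759
L[2] = -ln(0.646) = 0.437
L[3] = -ln(0.065) = 2.7334
mean = (2.551 + 1.0759 + 0.437 + 2.7334)/4 = 1.6993

1.6993


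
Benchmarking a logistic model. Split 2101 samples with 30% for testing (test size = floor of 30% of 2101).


Test = ⌊2101·30/100⌋ = 630
Train = 2101 - 630 = 1471

Train: 1471, Test: 630


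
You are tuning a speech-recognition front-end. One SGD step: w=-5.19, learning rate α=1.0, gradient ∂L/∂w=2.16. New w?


w_new = w - α·∇
= -5.19 - 1.0·2.16
= -5.19 - 2.16
= -7.35

-7.35


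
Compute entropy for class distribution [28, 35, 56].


Probabilities: [28/119, 35/119, 56/119] ≈ [0.2353, 0.2941, 0.4706]
H = -((28/119)·log₂(28/119) + (35/119)·log₂(35/119) + (56/119)·log₂(56/119))
  = 1.5222 bits

1.5222 bits


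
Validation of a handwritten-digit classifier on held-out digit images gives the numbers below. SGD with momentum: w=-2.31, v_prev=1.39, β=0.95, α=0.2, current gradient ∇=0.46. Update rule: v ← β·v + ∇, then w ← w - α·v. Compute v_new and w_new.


v_new = 0.95·1.39 + 0.46 = 1.3205 + 0.46 = 1.7805
w_new = -2.31 - 0.2·1.7805 = -2.31 - 0.3561 = -2.6661

v_new=1.7805, w_new=-2.6661


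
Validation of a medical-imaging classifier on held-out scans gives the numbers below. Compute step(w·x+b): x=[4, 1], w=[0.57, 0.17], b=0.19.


z = (4)·(0.57) + (1)·(0.17) + 0.19
  = 2.64
step(z) = 1 (z≥0)

1


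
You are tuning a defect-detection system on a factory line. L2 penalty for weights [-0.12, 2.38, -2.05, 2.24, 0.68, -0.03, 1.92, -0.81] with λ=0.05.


‖w‖₂² = (-0.12)² + (2.38)² + (-2.05)² + (2.24)² + (0.68)² + (-0.03)² + (1.92)² + (-0.81)²
     = 0.0144 + 5.6644 + 4.2025 + 5.0176 + 0.4624 + 0.0009 + 3.6864 + 0.6561
     = 19.7047
λ·‖w‖₂² = 0.05·19.7047 = 0.985235

0.985235


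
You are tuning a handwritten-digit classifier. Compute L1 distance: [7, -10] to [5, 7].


d = |7-5| + |-10-7|
  = 2 + 17
  = 19

19


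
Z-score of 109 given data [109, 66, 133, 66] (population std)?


μ = 93.5, σ = 28.7793
z = (109 - 93.5)/28.7793 = 0.5386

0.5386


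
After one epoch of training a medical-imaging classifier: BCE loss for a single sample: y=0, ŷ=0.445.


BCE = -[y·ln(p) + (1-y)·ln(1-p)]
= -0 - 1·ln(1-0.445)
= -ln(0.555) = 0.5888

0.5888


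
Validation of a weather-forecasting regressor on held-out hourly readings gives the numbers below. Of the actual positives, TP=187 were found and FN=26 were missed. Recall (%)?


Recall = TP/(TP+FN)
= 187/(187+26)
= 187/213 = 87.79%

87.79%


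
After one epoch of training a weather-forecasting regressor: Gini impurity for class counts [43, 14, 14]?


Probabilities: [43/71, 14/71, 14/71] ≈ [0.6056, 0.1972, 0.1972]
Σpᵢ² = (1849 + 196 + 196)/71² = 2241/5041
Gini = 1 - Σpᵢ² = 1 - 2241/5041 = 0.5554

0.5554


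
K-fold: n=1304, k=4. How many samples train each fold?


Fold size = 1304/4 = 326
Training per fold = 1304 - 326 = 978

978


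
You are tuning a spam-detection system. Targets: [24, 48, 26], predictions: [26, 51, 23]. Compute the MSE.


Squared errors: (24-26)²=4, (48-51)²=9, (26-23)²=9
Sum = 22
MSE = 22/3 = 22/3

22/3


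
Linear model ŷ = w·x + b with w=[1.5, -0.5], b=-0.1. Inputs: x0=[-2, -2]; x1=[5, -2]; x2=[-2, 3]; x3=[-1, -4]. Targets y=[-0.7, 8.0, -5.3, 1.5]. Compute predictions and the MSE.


ŷ0 = (1.5)·(-2) + (-0.5)·(-2) - 0.1 = -2.1
ŷ1 = (1.5)·(5) + (-0.5)·(-2) - 0.1 = 8.4
ŷ2 = (1.5)·(-2) + (-0.5)·(3) - 0.1 = -4.6
ŷ3 = (1.5)·(-1) + (-0.5)·(-4) - 0.1 = 0.4
errors² = [1.96, 0.16, 0.49, 1.21]
MSE = 3.8200/4 = 0.955

0.955


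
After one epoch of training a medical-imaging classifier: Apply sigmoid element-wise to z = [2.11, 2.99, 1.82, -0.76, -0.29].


σ(2.11) = 1/(1+e^-2.11) = 0.8919
σ(2.99) = 1/(1+e^-2.99) = 0.9521
σ(1.82) = 1/(1+e^-1.82) = 0.8606
σ(-0.76) = 1/(1+e^0.76) = 0.3186
σ(-0.29) = 1/(1+e^0.29) = 0.428
result = [0.8919, 0.9521, 0.8606, 0.3186, 0.428]

[0.8919, 0.9521, 0.8606, 0.3186, 0.428]


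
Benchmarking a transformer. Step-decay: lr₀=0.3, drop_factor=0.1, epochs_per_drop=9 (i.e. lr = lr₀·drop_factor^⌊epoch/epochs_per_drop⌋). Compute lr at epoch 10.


n_drops = ⌊10/9⌋ = 1
lr = 0.3·0.1^1 = 0.3·0.1 = 0.03

0.03


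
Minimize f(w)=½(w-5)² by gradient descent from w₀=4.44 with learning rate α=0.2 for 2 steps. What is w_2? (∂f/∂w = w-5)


step 1: grad = 4.44-5 = -0.56; w = 4.44 - 0.2·(-0.56) = 4.552
step 2: grad = 4.552-5 = -0.448; w = 4.552 - 0.2·(-0.448) = 4.6416

4.6416


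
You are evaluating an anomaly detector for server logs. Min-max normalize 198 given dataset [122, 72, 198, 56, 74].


min=56, max=198
(198-56)/(198-56) = 142/142 = 1.0

1.0


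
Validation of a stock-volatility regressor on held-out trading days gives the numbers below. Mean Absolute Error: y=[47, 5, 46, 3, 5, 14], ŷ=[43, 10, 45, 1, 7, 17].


Absolute errors: |47-43|=4, |5-10|=5, |46-45|=1, |3-1|=2, |5-7|=2, |14-17|=3
Sum = 17
MAE = 17/6 = 17/6

17/6


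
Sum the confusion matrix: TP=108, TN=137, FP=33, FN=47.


Total = TP + TN + FP + FN
= 108 + 137 + 33 + 47
= 325
(Predicted positive: 141, predicted negative: 184)

325


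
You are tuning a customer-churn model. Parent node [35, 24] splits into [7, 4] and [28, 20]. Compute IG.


Parent = [35, 24], H_parent = 0.9748
H_left = 0.9457 (n=11), H_right = 0.9799 (n=48)
H_children = (11/59)·0.9457 + (48/59)·0.9799 = 0.9735
IG = 0.9748 - 0.9735 = 0.0013

0.0013


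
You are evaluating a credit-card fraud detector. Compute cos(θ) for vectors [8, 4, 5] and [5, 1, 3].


A·B = 8·5 + 4·1 + 5·3 = 59
‖A‖ = √105 = 10.247, ‖B‖ = √35 = 5.9161
cos = 59/(√105·√35) = 59/√3675 = 0.9732

0.9732


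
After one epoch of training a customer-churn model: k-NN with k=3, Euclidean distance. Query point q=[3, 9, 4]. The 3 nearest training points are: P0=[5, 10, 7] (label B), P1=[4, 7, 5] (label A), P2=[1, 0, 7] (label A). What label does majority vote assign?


d(q,P0) = 3.7417  (label B)
d(q,P1) = 2.4495  (label A)
d(q,P2) = 9.6954  (label A)
Votes: A=2, B=1
Majority → A

A


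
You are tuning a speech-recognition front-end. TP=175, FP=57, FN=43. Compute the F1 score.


Precision = 175/232 = 0.7543
Recall = 175/218 = 0.8028
F1 = 2·P·R/(P+R) = 2·TP/(2·TP+FP+FN) = 350/(350+57+43) = 350/450 = 0.7778

0.7778


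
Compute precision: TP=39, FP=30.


Precision = TP/(TP+FP)
= 39/(39+30)
= 39/69 = 56.52%

56.52%


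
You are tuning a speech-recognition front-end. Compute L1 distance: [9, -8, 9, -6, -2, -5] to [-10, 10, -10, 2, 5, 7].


d = |9+ 10| + |-8-10| + |9+ 10| + |-6-2| + |-2-5| + |-5-7|
  = 19 + 18 + 19 + 8 + 7 + 12
  = 83

83


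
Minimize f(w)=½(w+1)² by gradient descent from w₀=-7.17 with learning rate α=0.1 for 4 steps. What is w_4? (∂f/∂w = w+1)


step 1: grad = -7.17+1 = -6.17; w = -7.17 - 0.1·(-6.17) = -6.553
step 2: grad = -6.553+1 = -5.553; w = -6.553 - 0.1·(-5.553) = -5.9977
step 3: grad = -5.9977+1 = -4.9977; w = -5.9977 - 0.1·(-4.9977) = -5.49793
step 4: grad = -5.49793+1 = -4.49793; w = -5.49793 - 0.1·(-4.49793) = -5.048137

-5.048137


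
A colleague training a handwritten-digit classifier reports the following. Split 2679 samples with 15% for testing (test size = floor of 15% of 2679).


Test = ⌊2679·15/100⌋ = 401
Train = 2679 - 401 = 2278

Train: 2278, Test: 401


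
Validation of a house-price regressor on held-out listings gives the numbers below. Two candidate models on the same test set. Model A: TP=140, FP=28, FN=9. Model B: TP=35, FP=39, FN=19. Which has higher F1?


Model A: P=140/168=0.8333, R=140/149=0.9396, F1=2PR/(P+R)=2TP/(2TP+FP+FN)=280/317=0.8833
Model B: P=35/74=0.473, R=35/54=0.6481, F1=2PR/(P+R)=2TP/(2TP+FP+FN)=70/128=0.5469
0.8833 > 0.5469 → Model A

Model A


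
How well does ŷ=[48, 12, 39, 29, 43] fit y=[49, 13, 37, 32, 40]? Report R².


ȳ = 34.2
SS_res = Σ(y-ŷ)² = 24
SS_tot = Σ(y-ȳ)² = 714.8
R² = 1 - SS_res/SS_tot = 1 - 0.0336 = 0.9664

0.9664


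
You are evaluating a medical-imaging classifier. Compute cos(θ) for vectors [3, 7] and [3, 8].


A·B = 3·3 + 7·8 = 65
‖A‖ = √58 = 7.6158, ‖B‖ = √73 = 8.544
cos = 65/(√58·√73) = 65/√4234 = 0.9989

0.9989


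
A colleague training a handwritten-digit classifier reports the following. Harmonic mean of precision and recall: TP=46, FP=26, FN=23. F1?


Precision = 46/72 = 0.6389
Recall = 46/69 = 0.6667
F1 = 2·P·R/(P+R) = 2·TP/(2·TP+FP+FN) = 92/(92+26+23) = 92/141 = 0.6525

0.6525


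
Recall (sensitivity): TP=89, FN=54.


Recall = TP/(TP+FN)
= 89/(89+54)
= 89/143 = 62.24%

62.24%


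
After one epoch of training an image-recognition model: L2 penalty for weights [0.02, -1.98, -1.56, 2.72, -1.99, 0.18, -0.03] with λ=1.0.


‖w‖₂² = (0.02)² + (-1.98)² + (-1.56)² + (2.72)² + (-1.99)² + (0.18)² + (-0.03)²
     = 0.0004 + 3.9204 + 2.4336 + 7.3984 + 3.9601 + 0.0324 + 0.0009
     = 17.7462
λ·‖w‖₂² = 1.0·17.7462 = 17.7462

17.7462


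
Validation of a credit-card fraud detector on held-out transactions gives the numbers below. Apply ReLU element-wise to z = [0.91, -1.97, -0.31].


ReLU(0.91) = max(0, 0.91) = 0.91
ReLU(-1.97) = max(0, -1.97) = 0.0
ReLU(-0.31) = max(0, -0.31) = 0.0
result = [0.91, 0.0, 0.0]

[0.91, 0.0, 0.0]


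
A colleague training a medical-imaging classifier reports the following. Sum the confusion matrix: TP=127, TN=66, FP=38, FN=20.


Total = TP + TN + FP + FN
= 127 + 66 + 38 + 20
= 251
(Predicted positive: 165, predicted negative: 86)

251


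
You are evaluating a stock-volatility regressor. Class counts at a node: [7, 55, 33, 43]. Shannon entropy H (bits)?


Probabilities: [7/138, 55/138, 33/138, 43/138] ≈ [0.0507, 0.3986, 0.2391, 0.3116]
H = -((7/138)·log₂(7/138) + (55/138)·log₂(55/138) + (33/138)·log₂(33/138) + (43/138)·log₂(43/138))
  = 1.7649 bits

1.7649 bits


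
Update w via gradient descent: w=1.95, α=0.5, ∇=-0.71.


w_new = w - α·∇
= 1.95 - 0.5·-0.71
= 1.95 + 0.355
= 2.305

2.305


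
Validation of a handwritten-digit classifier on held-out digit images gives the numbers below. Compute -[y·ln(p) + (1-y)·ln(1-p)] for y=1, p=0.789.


BCE = -[y·ln(p) + (1-y)·ln(1-p)]
= -1·ln(0.789) - 0
= -ln(0.789) = 0.237

0.237


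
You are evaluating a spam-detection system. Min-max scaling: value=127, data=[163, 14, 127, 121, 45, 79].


min=14, max=163
(127-14)/(163-14) = 113/149 = 0.7584

0.7584


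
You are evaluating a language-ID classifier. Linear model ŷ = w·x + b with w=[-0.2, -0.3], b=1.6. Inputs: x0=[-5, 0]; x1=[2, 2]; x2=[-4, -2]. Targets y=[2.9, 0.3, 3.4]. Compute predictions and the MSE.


ŷ0 = (-0.2)·(-5) + (-0.3)·(0) + 1.6 = 2.6
ŷ1 = (-0.2)·(2) + (-0.3)·(2) + 1.6 = 0.6
ŷ2 = (-0.2)·(-4) + (-0.3)·(-2) + 1.6 = 3.0
errors² = [0.09, 0.09, 0.16]
MSE = 0.3400/3 = 0.1133

0.1133


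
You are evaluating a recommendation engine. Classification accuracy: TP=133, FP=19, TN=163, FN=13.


Accuracy = (TP+TN)/(TP+TN+FP+FN)
= (133+163)/(328)
= 296/328 = 90.24%

90.24%


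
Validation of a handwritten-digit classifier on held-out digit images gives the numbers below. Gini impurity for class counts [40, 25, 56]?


Probabilities: [40/121, 25/121, 56/121] ≈ [0.3306, 0.2066, 0.4628]
Σpᵢ² = (1600 + 625 + 3136)/121² = 5361/14641
Gini = 1 - Σpᵢ² = 1 - 5361/14641 = 0.6338

0.6338


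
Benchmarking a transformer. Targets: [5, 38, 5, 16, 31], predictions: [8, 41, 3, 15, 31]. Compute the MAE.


Absolute errors: |5-8|=3, |38-41|=3, |5-3|=2, |16-15|=1, |31-31|=0
Sum = 9
MAE = 9/5 = 9/5

9/5


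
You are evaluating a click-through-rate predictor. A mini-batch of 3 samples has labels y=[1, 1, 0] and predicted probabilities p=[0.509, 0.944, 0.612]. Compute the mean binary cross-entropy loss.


L[0] = -ln(0.509) = 0.6753
L[1] = -ln(0.944) = 0.0576
L[2] = -ln(1-0.612) = -ln(0.388) = 0.9467
mean = (0.6753 + 0.0576 + 0.9467)/3 = 0.5599

0.5599


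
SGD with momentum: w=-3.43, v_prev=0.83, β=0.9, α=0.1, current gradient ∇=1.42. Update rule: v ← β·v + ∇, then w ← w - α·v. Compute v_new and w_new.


v_new = 0.9·0.83 + 1.42 = 0.747 + 1.42 = 2.167
w_new = -3.43 - 0.1·2.167 = -3.43 - 0.2167 = -3.6467

v_new=2.167, w_new=-3.6467


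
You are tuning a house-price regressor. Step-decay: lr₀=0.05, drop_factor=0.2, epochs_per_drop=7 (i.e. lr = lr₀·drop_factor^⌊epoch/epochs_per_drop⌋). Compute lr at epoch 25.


n_drops = ⌊25/7⌋ = 3
lr = 0.05·0.2^3 = 0.05·0.008 = 0.0004

0.0004


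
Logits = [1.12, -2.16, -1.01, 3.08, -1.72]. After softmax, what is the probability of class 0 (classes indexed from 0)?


Exponentials: e^1.12=3.0649, e^-2.16=0.1153, e^-1.01=0.3642, e^3.08=21.7584, e^-1.72=0.1791
Sum = 25.4819
Softmax = [0.1203, 0.0045, 0.0143, 0.8539, 0.007]
p[0] = 3.0649/25.4819 = 0.1203

0.1203


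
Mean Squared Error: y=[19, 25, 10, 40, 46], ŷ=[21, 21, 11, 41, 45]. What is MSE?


Squared errors: (19-21)²=4, (25-21)²=16, (10-11)²=1, (40-41)²=1, (46-45)²=1
Sum = 23
MSE = 23/5 = 23/5

23/5


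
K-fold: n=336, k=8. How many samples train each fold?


Fold size = 336/8 = 42
Training per fold = 336 - 42 = 294

294


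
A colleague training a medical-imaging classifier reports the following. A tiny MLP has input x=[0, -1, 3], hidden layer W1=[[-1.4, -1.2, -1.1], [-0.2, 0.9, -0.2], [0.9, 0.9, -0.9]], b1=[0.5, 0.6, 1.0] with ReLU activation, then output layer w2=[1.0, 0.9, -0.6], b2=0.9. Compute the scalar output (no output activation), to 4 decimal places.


z1[0] = (-1.4)·(0) + (-1.2)·(-1) + (-1.1)·(3) + 0.5 = -1.6
z1[1] = (-0.2)·(0) + (0.9)·(-1) + (-0.2)·(3) + 0.6 = -0.9
z1[2] = (0.9)·(0) + (0.9)·(-1) + (-0.9)·(3) + 1.0 = -2.6
h = ReLU(z1) = [0.0, 0.0, 0.0]
output = (1.0)·(0.0) + (0.9)·(0.0) + (-0.6)·(0.0) + 0.9 = 0.9

0.9


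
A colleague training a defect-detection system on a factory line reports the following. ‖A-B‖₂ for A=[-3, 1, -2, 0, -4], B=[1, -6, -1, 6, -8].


d = √((-3-1)² + (1+ 6)² + (-2+ 1)² + (0-6)² + (-4+ 8)²)
  = √(16 + 49 + 1 + 36 + 16)
  = √118 = 10.8628

10.8628


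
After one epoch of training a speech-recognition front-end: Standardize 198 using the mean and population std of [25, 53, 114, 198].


μ = 97.5, σ = 66.3495
z = (198 - 97.5)/66.3495 = 1.5147

1.5147


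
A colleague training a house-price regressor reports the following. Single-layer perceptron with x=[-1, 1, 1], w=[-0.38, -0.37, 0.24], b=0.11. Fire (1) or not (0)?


z = (-1)·(-0.38) + (1)·(-0.37) + (1)·(0.24) + 0.11
  = 0.36
step(z) = 1 (z≥0)

1


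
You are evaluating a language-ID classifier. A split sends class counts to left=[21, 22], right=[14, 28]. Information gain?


Parent = [35, 50], H_parent = 0.9774
H_left = 0.9996 (n=43), H_right = 0.9183 (n=42)
H_children = (43/85)·0.9996 + (42/85)·0.9183 = 0.9594
IG = 0.9774 - 0.9594 = 0.018

0.018


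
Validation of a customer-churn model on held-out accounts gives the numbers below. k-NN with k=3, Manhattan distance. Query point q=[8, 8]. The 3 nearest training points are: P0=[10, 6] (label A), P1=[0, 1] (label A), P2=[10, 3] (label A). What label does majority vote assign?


d(q,P0) = 4  (label A)
d(q,P1) = 15  (label A)
d(q,P2) = 7  (label A)
Votes: A=3, B=0
Majority → A

A


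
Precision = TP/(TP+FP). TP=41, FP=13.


Precision = TP/(TP+FP)
= 41/(41+13)
= 41/54 = 75.93%

75.93%


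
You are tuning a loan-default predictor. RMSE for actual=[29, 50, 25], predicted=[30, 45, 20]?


MSE = 51/3 = 17
RMSE = √(51/3) = 4.1231

4.1231


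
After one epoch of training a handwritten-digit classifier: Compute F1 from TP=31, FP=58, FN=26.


Precision = 31/89 = 0.3483
Recall = 31/57 = 0.5439
F1 = 2·P·R/(P+R) = 2·TP/(2·TP+FP+FN) = 62/(62+58+26) = 62/146 = 0.4247

0.4247


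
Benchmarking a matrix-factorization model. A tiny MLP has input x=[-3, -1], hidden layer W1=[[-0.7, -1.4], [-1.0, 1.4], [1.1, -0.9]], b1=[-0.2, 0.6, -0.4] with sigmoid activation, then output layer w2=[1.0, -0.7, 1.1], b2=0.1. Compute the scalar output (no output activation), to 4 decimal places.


z1[0] = (-0.7)·(-3) + (-1.4)·(-1) - 0.2 = 3.3
z1[1] = (-1.0)·(-3) + (1.4)·(-1) + 0.6 = 2.2
z1[2] = (1.1)·(-3) + (-0.9)·(-1) - 0.4 = -2.8
h = sigmoid(z1) = [0.9644, 0.9002, 0.0573]
output = (1.0)·(0.9644) + (-0.7)·(0.9002) + (1.1)·(0.0573) + 0.1 = 0.4973

0.4973


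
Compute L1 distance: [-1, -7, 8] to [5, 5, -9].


d = |-1-5| + |-7-5| + |8+ 9|
  = 6 + 12 + 17
  = 35

35


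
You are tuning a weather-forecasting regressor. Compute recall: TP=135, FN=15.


Recall = TP/(TP+FN)
= 135/(135+15)
= 135/150 = 90.0%

90.0%


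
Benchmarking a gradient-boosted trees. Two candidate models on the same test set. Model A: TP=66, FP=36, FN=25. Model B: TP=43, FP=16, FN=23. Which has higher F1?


Model A: P=66/102=0.6471, R=66/91=0.7253, F1=2PR/(P+R)=2TP/(2TP+FP+FN)=132/193=0.6839
Model B: P=43/59=0.7288, R=43/66=0.6515, F1=2PR/(P+R)=2TP/(2TP+FP+FN)=86/125=0.688
0.6839 < 0.688 → Model B

Model B


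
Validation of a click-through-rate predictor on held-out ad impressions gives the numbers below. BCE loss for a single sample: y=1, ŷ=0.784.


BCE = -[y·ln(p) + (1-y)·ln(1-p)]
= -1·ln(0.784) - 0
= -ln(0.784) = 0.2433

0.2433


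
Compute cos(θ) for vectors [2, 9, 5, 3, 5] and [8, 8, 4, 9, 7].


A·B = 2·8 + 9·8 + 5·4 + 3·9 + 5·7 = 170
‖A‖ = √144 = 12, ‖B‖ = √274 = 16.5529
cos = 170/(√144·√274) = 170/√39456 = 0.8558

0.8558


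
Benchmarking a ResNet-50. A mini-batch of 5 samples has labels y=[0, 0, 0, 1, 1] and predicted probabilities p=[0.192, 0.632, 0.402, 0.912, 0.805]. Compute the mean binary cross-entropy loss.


L[0] = -ln(1-0.192) = -ln(0.808) = 0.2132
L[1] = -ln(1-0.632) = -ln(0.368) = 0.9997
L[2] = -ln(1-0.402) = -ln(0.598) = 0.5142
L[3] = -ln(0.912) = 0.0921
L[4] = -ln(0.805) = 0.2169
mean = (0.2132 + 0.9997 + 0.5142 + 0.0921 + 0.2169)/5 = 0.4072

0.4072


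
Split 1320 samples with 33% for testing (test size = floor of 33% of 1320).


Test = ⌊1320·33/100⌋ = 435
Train = 1320 - 435 = 885

Train: 885, Test: 435


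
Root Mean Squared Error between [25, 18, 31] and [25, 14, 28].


MSE = 25/3 = 8.3333
RMSE = √(25/3) = 2.8868

2.8868


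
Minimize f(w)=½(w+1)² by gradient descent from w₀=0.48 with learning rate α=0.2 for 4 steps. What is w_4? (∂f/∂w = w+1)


step 1: grad = 0.48+1 = 1.48; w = 0.48 - 0.2·(1.48) = 0.184
step 2: grad = 0.184+1 = 1.184; w = 0.184 - 0.2·(1.184) = -0.0528
step 3: grad = -0.0528+1 = 0.9472; w = -0.0528 - 0.2·(0.9472) = -0.24224
step 4: grad = -0.24224+1 = 0.75776; w = -0.24224 - 0.2·(0.75776) = -0.393792

-0.393792


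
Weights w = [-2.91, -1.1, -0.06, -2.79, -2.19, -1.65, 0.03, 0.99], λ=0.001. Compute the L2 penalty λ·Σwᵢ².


‖w‖₂² = (-2.91)² + (-1.1)² + (-0.06)² + (-2.79)² + (-2.19)² + (-1.65)² + (0.03)² + (0.99)²
     = 8.4681 + 1.21 + 0.0036 + 7.7841 + 4.7961 + 2.7225 + 0.0009 + 0.9801
     = 25.9654
λ·‖w‖₂² = 0.001·25.9654 = 0.025965

0.025965


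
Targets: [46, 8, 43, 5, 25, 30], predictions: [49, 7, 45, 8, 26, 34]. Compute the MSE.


Squared errors: (46-49)²=9, (8-7)²=1, (43-45)²=4, (5-8)²=9, (25-26)²=1, (30-34)²=16
Sum = 40
MSE = 40/6 = 20/3

20/3
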